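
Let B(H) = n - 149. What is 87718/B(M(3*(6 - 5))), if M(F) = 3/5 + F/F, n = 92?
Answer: -87718/57 ≈ -1538.9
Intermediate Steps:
M(F) = 8/5 (M(F) = 3*(⅕) + 1 = ⅗ + 1 = 8/5)
B(H) = -57 (B(H) = 92 - 149 = -57)
87718/B(M(3*(6 - 5))) = 87718/(-57) = 87718*(-1/57) = -87718/57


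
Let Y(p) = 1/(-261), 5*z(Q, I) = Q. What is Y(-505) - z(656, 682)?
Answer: -171221/1305 ≈ -131.20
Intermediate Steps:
z(Q, I) = Q/5
Y(p) = -1/261
Y(-505) - z(656, 682) = -1/261 - 656/5 = -171221/1305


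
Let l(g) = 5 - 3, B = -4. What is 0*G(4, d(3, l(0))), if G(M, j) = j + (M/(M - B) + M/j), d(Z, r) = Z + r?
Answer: 0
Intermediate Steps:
l(g) = 2
G(M, j) = j + M/j + M/(4 + M) (G(M, j) = j + (M/(M - 1*(-4)) + M/j) = j + (M/(M + 4) + M/j) = j + (M/(4 + M) + M/j) = j + (M/j + M/(4 + M)) = j + M/j + M/(4 + M))
0*G(4, d(3, l(0))) = 0*((4² + 4*4 + 4*(3 + 2)² + 4*(3 + 2) + 4*(3 + 2)²)/((3 + 2)*(4 + 4))) = 0*((16 + 16 + 4*5² + 4*5 + 4*5²)/(5*8)) = 0*((⅕)*(⅛)*(16 + 16 + 4*25 + 20 + 4*25)) = 0*((⅕)*(⅛)*(16 + 16 + 100 + 20 + 100)) = 0*((⅕)*(⅛)*252) = 0*(63/10) = 0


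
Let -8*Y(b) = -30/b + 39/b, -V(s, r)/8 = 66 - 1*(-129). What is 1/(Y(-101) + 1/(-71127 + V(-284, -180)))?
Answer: 58731096/653375 ≈ 89.889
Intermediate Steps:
V(s, r) = -1560 (V(s, r) = -8*(66 - 1*(-129)) = -8*(66 + 129) = -8*195 = -1560)
Y(b) = -9/(8*b) (Y(b) = -(-30/b + 39/b)/8 = -9/(8*b))
1/(Y(-101) + 1/(-71127 + V(-284, -180))) = 1/(-9/8/(-101) + 1/(-71127 - 1560)) = 1/(-9/8*(-1/101) + 1/(-72687)) = 1/(9/808 - 1/72687) = 1/(653375/58731096) = 58731096/653375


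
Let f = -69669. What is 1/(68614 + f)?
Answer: -1/1055 ≈ -0.00094787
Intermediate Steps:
1/(68614 + f) = 1/(68614 - 69669) = 1/(-1055) = -1/1055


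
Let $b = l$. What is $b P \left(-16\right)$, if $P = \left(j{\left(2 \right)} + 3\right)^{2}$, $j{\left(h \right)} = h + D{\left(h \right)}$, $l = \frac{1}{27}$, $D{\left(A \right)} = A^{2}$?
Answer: $-48$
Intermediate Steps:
$l = \frac{1}{27} \approx 0.037037$
$b = \frac{1}{27} \approx 0.037037$
$j{\left(h \right)} = h + h^{2}$
$P = 81$ ($P = \left(2 \left(1 + 2\right) + 3\right)^{2} = \left(2 \cdot 3 + 3\right)^{2} = \left(6 + 3\right)^{2} = 9^{2} = 81$)
$b P \left(-16\right) = \frac{1}{27} \cdot 81 \left(-16\right) = 3 \left(-16\right) = -48$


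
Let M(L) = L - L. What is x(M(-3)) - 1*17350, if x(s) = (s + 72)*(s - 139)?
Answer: -27358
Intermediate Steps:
M(L) = 0
x(s) = (-139 + s)*(72 + s) (x(s) = (72 + s)*(-139 + s) = (-139 + s)*(72 + s))
x(M(-3)) - 1*17350 = (-10008 + 0² - 67*0) - 1*17350 = (-10008 + 0 + 0) - 17350 = -10008 - 17350 = -27358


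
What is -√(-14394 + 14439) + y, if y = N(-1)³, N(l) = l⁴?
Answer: 1 - 3*√5 ≈ -5.7082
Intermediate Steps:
y = 1 (y = ((-1)⁴)³ = 1³ = 1)
-√(-14394 + 14439) + y = -√(-14394 + 14439) + 1 = -√45 + 1 = -3*√5 + 1 = 1 - 3*√5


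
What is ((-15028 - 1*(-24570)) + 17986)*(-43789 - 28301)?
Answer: -1984493520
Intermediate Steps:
((-15028 - 1*(-24570)) + 17986)*(-43789 - 28301) = ((-15028 + 24570) + 17986)*(-72090) = (9542 + 17986)*(-72090) = 27528*(-72090) = -1984493520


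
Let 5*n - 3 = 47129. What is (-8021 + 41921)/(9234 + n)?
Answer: 84750/46651 ≈ 1.8167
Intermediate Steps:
n = 47132/5 (n = 3/5 + (1/5)*47129 = 3/5 + 47129/5 = 47132/5 ≈ 9426.4)
(-8021 + 41921)/(9234 + n) = (-8021 + 41921)/(9234 + 47132/5) = 33900/(93302/5) = 33900*(5/93302) = 84750/46651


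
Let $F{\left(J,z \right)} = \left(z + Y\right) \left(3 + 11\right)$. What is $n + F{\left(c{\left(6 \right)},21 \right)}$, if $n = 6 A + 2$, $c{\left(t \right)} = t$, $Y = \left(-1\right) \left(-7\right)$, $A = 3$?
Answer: $412$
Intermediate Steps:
$Y = 7$
$F{\left(J,z \right)} = 98 + 14 z$ ($F{\left(J,z \right)} = \left(z + 7\right) \left(3 + 11\right) = \left(7 + z\right) 14 = 98 + 14 z$)
$n = 20$ ($n = 6 \cdot 3 + 2 = 18 + 2 = 20$)
$n + F{\left(c{\left(6 \right)},21 \right)} = 20 + \left(98 + 14 \cdot 21\right) = 20 + \left(98 + 294\right) = 20 + 392 = 412$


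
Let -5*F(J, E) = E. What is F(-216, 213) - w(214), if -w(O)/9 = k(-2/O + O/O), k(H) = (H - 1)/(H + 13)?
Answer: -106302/2495 ≈ -42.606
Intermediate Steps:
F(J, E) = -E/5
k(H) = (-1 + H)/(13 + H)
w(O) = 18/(O*(14 - 2/O)) (w(O) = -9*(-1 + (-2/O + O/O))/(13 + (-2/O + O/O)) = -9*(-1 + (-2/O + 1))/(13 + (-2/O + 1)) = -9*(-1 + (1 - 2/O))/(13 + (1 - 2/O)) = -9*(-2/O)/(14 - 2/O) = -(-18)/(O*(14 - 2/O)) = 18/(O*(14 - 2/O)))
F(-216, 213) - w(214) = -1/5*213 - 9/(-1 + 7*214) = -213/5 - 9/(-1 + 1498) = -213/5 - 9/1497 = -213/5 - 1*3/499 = -213/5 - 3/499 = -106302/2495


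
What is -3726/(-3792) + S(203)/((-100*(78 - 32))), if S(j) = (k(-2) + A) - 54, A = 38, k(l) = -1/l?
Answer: 716599/726800 ≈ 0.98596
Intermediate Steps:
S(j) = -31/2 (S(j) = (-1/(-2) + 38) - 54 = (-1*(-1/2) + 38) - 54 = (1/2 + 38) - 54 = 77/2 - 54 = -31/2)
-3726/(-3792) + S(203)/((-100*(78 - 32))) = -3726/(-3792) - 31*(-1/(100*(78 - 32)))/2 = -3726*(-1/3792) - 31/(2*((-100*46))) = 621/632 - 31/2/(-4600) = 621/632 - 31/2*(-1/4600) = 621/632 + 31/9200 = 716599/726800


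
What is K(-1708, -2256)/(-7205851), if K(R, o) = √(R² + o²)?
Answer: -20*√20017/7205851 ≈ -0.00039268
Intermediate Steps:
K(-1708, -2256)/(-7205851) = √((-1708)² + (-2256)²)/(-7205851) = √(2917264 + 5089536)*(-1/7205851) = √8006800*(-1/7205851) = (20*√20017)*(-1/7205851) = -20*√20017/7205851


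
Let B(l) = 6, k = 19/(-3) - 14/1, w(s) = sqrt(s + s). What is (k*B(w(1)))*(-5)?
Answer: 610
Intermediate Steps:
w(s) = sqrt(2)*sqrt(s) (w(s) = sqrt(2*s) = sqrt(2)*sqrt(s))
k = -61/3 (k = 19*(-1/3) - 14*1 = -19/3 - 14 = -61/3 ≈ -20.333)
(k*B(w(1)))*(-5) = -61/3*6*(-5) = -122*(-5) = 610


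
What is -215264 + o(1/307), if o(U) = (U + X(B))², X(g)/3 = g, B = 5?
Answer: -20267201500/94249 ≈ -2.1504e+5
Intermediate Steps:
X(g) = 3*g
o(U) = (15 + U)² (o(U) = (U + 3*5)² = (U + 15)² = (15 + U)²)
-215264 + o(1/307) = -215264 + (15 + 1/307)² = -215264 + (4606/307)² = -215264 + 21215236/94249 = -20267201500/94249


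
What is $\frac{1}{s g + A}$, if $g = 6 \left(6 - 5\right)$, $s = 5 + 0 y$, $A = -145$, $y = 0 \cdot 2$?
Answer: $- \frac{1}{115} \approx -0.0086956$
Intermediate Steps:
$y = 0$
$s = 5$ ($s = 5 + 0 \cdot 0 = 5 + 0 = 5$)
$g = 6$ ($g = 6 \cdot 1 = 6$)
$\frac{1}{s g + A} = \frac{1}{5 \cdot 6 - 145} = \frac{1}{30 - 145} = \frac{1}{-115} = - \frac{1}{115}$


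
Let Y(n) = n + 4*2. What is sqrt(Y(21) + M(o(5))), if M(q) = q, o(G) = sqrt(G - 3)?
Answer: sqrt(29 + sqrt(2)) ≈ 5.5149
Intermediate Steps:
o(G) = sqrt(-3 + G)
Y(n) = 8 + n (Y(n) = n + 8 = 8 + n)
sqrt(Y(21) + M(o(5))) = sqrt((8 + 21) + sqrt(-3 + 5)) = sqrt(29 + sqrt(2))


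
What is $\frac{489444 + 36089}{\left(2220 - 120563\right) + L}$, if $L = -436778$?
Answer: $- \frac{525533}{555121} \approx -0.9467$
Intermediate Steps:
$\frac{489444 + 36089}{\left(2220 - 120563\right) + L} = \frac{489444 + 36089}{\left(2220 - 120563\right) - 436778} = \frac{525533}{-118343 - 436778} = \frac{525533}{-555121} = 525533 \left(- \frac{1}{555121}\right) = - \frac{525533}{555121}$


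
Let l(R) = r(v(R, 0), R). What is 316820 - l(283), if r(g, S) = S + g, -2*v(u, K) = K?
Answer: 316537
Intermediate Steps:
v(u, K) = -K/2
l(R) = R (l(R) = R - 1/2*0 = R + 0 = R)
316820 - l(283) = 316820 - 1*283 = 316820 - 283 = 316537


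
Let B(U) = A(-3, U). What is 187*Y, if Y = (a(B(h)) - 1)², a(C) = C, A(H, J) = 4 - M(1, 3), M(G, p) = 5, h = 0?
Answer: 748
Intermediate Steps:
A(H, J) = -1 (A(H, J) = 4 - 1*5 = 4 - 5 = -1)
B(U) = -1
Y = 4 (Y = (-1 - 1)² = (-2)² = 4)
187*Y = 187*4 = 748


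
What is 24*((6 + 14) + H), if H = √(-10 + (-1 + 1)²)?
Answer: 480 + 24*I*√10 ≈ 480.0 + 75.895*I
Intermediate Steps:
H = I*√10 (H = √(-10 + 0²) = √(-10 + 0) = √(-10) = I*√10 ≈ 3.1623*I)
24*((6 + 14) + H) = 24*((6 + 14) + I*√10) = 24*(20 + I*√10) = 480 + 24*I*√10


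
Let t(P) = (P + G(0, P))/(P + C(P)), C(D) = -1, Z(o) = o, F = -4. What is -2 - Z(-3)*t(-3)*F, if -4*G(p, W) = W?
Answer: -35/4 ≈ -8.7500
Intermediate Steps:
G(p, W) = -W/4
t(P) = 3*P/(4*(-1 + P)) (t(P) = (P - P/4)/(P - 1) = (3*P/4)/(-1 + P) = 3*P/(4*(-1 + P)))
-2 - Z(-3)*t(-3)*F = -2 - (-9*(-3)/(4*(-1 - 3)))*(-4) = -2 - (-9*(-3)/(4*(-4)))*(-4) = -2 - (-9*(-3)*(-1)/(4*4))*(-4) = -2 - (-3*9/16)*(-4) = -2 - (-27)*(-4)/16 = -2 - 1*27/4 = -2 - 27/4 = -35/4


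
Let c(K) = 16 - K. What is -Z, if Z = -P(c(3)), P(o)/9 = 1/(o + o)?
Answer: 9/26 ≈ 0.34615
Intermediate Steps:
P(o) = 9/(2*o) (P(o) = 9/(o + o) = 9/((2*o)) = 9*(1/(2*o)) = 9/(2*o))
Z = -9/26 (Z = -9/(2*(16 - 1*3)) = -9/(2*(16 - 3)) = -9/(2*13) = -1*9/26 = -9/26 ≈ -0.34615)
-Z = -1*(-9/26) = 9/26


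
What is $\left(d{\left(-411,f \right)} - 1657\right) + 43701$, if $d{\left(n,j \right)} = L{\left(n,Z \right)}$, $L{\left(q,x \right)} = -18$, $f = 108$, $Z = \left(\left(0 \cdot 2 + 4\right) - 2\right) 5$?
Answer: $42026$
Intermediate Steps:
$Z = 10$ ($Z = \left(\left(0 + 4\right) - 2\right) 5 = \left(4 - 2\right) 5 = 2 \cdot 5 = 10$)
$d{\left(n,j \right)} = -18$
$\left(d{\left(-411,f \right)} - 1657\right) + 43701 = \left(-18 - 1657\right) + 43701 = -1675 + 43701 = 42026$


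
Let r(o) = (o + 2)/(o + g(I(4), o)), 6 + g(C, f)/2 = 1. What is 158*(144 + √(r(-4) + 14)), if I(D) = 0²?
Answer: 22752 + 474*√77/7 ≈ 23346.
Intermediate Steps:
I(D) = 0
g(C, f) = -10 (g(C, f) = -12 + 2*1 = -12 + 2 = -10)
r(o) = (2 + o)/(-10 + o) (r(o) = (o + 2)/(o - 10) = (2 + o)/(-10 + o))
158*(144 + √(r(-4) + 14)) = 158*(144 + √((2 - 4)/(-10 - 4) + 14)) = 158*(144 + √(-2/(-14) + 14)) = 158*(144 + √(-1/14*(-2) + 14)) = 158*(144 + √(⅐ + 14)) = 158*(144 + √(99/7)) = 158*(144 + 3*√77/7) = 22752 + 474*√77/7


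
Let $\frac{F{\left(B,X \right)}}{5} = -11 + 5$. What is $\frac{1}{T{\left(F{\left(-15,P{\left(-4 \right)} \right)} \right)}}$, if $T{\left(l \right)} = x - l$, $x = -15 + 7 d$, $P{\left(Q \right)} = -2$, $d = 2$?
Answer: $\frac{1}{29} \approx 0.034483$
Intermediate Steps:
$F{\left(B,X \right)} = -30$ ($F{\left(B,X \right)} = 5 \left(-11 + 5\right) = 5 \left(-6\right) = -30$)
$x = -1$ ($x = -15 + 7 \cdot 2 = -15 + 14 = -1$)
$T{\left(l \right)} = -1 - l$
$\frac{1}{T{\left(F{\left(-15,P{\left(-4 \right)} \right)} \right)}} = \frac{1}{-1 - -30} = \frac{1}{-1 + 30} = \frac{1}{29}$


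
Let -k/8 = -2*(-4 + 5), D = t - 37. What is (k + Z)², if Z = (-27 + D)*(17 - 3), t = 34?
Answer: 163216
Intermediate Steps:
D = -3 (D = 34 - 37 = -3)
k = 16 (k = -(-16)*(-4 + 5) = -(-16) = -8*(-2) = 16)
Z = -420 (Z = (-27 - 3)*(17 - 3) = -30*14 = -420)
(k + Z)² = (16 - 420)² = (-404)² = 163216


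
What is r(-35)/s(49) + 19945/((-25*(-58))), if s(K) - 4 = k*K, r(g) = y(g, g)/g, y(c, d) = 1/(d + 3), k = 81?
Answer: 61207217/4449760 ≈ 13.755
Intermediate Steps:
y(c, d) = 1/(3 + d)
r(g) = 1/(g*(3 + g)) (r(g) = 1/((3 + g)*g) = 1/(g*(3 + g)))
s(K) = 4 + 81*K
r(-35)/s(49) + 19945/((-25*(-58))) = (1/((-35)*(3 - 35)))/(4 + 81*49) + 19945/((-25*(-58))) = (-1/35/(-32))/(4 + 3969) + 19945/1450 = -1/35*(-1/32)/3973 + 19945*(1/1450) = (1/1120)*(1/3973) + 3989/290 = 1/4449760 + 3989/290 = 61207217/4449760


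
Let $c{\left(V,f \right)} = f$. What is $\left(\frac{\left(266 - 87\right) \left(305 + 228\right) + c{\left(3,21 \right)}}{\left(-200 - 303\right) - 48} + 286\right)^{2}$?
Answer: $\frac{3863616964}{303601} \approx 12726.0$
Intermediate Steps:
$\left(\frac{\left(266 - 87\right) \left(305 + 228\right) + c{\left(3,21 \right)}}{\left(-200 - 303\right) - 48} + 286\right)^{2} = \left(\frac{\left(266 - 87\right) \left(305 + 228\right) + 21}{\left(-200 - 303\right) - 48} + 286\right)^{2} = \left(\frac{179 \cdot 533 + 21}{\left(-200 - 303\right) - 48} + 286\right)^{2} = \left(\frac{95407 + 21}{-503 - 48} + 286\right)^{2} = \left(\frac{95428}{-551} + 286\right)^{2} = \left(95428 \left(- \frac{1}{551}\right) + 286\right)^{2} = \left(- \frac{95428}{551} + 286\right)^{2} = \left(\frac{62158}{551}\right)^{2} = \frac{3863616964}{303601}$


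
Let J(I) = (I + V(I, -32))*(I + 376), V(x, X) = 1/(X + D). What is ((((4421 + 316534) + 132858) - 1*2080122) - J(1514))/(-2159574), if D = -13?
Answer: 1495909/719858 ≈ 2.0781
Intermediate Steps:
V(x, X) = 1/(-13 + X) (V(x, X) = 1/(X - 13) = 1/(-13 + X))
J(I) = (376 + I)*(-1/45 + I) (J(I) = (I + 1/(-13 - 32))*(I + 376) = (I + 1/(-45))*(376 + I) = (I - 1/45)*(376 + I) = (-1/45 + I)*(376 + I) = (376 + I)*(-1/45 + I))
((((4421 + 316534) + 132858) - 1*2080122) - J(1514))/(-2159574) = ((((4421 + 316534) + 132858) - 1*2080122) - (-376/45 + 1514² + (16919/45)*1514))/(-2159574) = (((320955 + 132858) - 2080122) - (-376/45 + 2292196 + 25615366/45))*(-1/2159574) = ((453813 - 2080122) - 1*2861418)*(-1/2159574) = (-1626309 - 2861418)*(-1/2159574) = -4487727*(-1/2159574) = 1495909/719858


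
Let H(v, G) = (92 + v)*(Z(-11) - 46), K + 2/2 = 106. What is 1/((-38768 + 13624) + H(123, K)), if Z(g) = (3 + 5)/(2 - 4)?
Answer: -1/35894 ≈ -2.7860e-5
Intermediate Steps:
K = 105 (K = -1 + 106 = 105)
Z(g) = -4 (Z(g) = 8/(-2) = 8*(-1/2) = -4)
H(v, G) = -4600 - 50*v (H(v, G) = (92 + v)*(-4 - 46) = (92 + v)*(-50) = -4600 - 50*v)
1/((-38768 + 13624) + H(123, K)) = 1/((-38768 + 13624) + (-4600 - 50*123)) = 1/(-25144 + (-4600 - 6150)) = 1/(-25144 - 10750) = 1/(-35894) = -1/35894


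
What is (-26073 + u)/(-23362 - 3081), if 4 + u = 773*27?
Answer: 5206/26443 ≈ 0.19688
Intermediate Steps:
u = 20867 (u = -4 + 773*27 = -4 + 20871 = 20867)
(-26073 + u)/(-23362 - 3081) = (-26073 + 20867)/(-23362 - 3081) = -5206/(-26443) = -5206*(-1/26443) = 5206/26443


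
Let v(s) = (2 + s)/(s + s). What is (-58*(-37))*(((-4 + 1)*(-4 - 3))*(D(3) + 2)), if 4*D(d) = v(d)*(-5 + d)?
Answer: 142709/2 ≈ 71355.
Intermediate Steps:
v(s) = (2 + s)/(2*s) (v(s) = (2 + s)/((2*s)) = (2 + s)*(1/(2*s)) = (2 + s)/(2*s))
D(d) = (-5 + d)*(2 + d)/(8*d) (D(d) = (((2 + d)/(2*d))*(-5 + d))/4 = ((-5 + d)*(2 + d)/(2*d))/4 = (-5 + d)*(2 + d)/(8*d))
(-58*(-37))*(((-4 + 1)*(-4 - 3))*(D(3) + 2)) = (-58*(-37))*(((-4 + 1)*(-4 - 3))*((⅛)*(-5 + 3)*(2 + 3)/3 + 2)) = 2146*((-3*(-7))*((⅛)*(⅓)*(-2)*5 + 2)) = 2146*(21*(-5/12 + 2)) = 2146*(21*(19/12)) = 2146*(133/4) = 142709/2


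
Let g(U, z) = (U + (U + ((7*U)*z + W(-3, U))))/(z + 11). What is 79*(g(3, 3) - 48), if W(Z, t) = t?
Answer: -23700/7 ≈ -3385.7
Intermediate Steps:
g(U, z) = (3*U + 7*U*z)/(11 + z) (g(U, z) = (U + (U + ((7*U)*z + U)))/(z + 11) = (U + (U + (7*U*z + U)))/(11 + z) = (U + (U + (U + 7*U*z)))/(11 + z) = (U + (2*U + 7*U*z))/(11 + z) = (3*U + 7*U*z)/(11 + z))
79*(g(3, 3) - 48) = 79*(3*(3 + 7*3)/(11 + 3) - 48) = 79*(3*(3 + 21)/14 - 48) = 79*(3*(1/14)*24 - 48) = 79*(36/7 - 48) = 79*(-300/7) = -23700/7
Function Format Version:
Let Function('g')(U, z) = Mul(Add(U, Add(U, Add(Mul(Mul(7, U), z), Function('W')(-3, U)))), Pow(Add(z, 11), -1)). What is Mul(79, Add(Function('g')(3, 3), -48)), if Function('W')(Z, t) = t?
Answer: Rational(-23700, 7) ≈ -3385.7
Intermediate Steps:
Function('g')(U, z) = Mul(Pow(Add(11, z), -1), Add(Mul(3, U), Mul(7, U, z))) (Function('g')(U, z) = Mul(Add(U, Add(U, Add(Mul(Mul(7, U), z), U))), Pow(Add(z, 11), -1)) = Mul(Add(U, Add(U, Add(Mul(7, U, z), U))), Pow(Add(11, z), -1)) = Mul(Add(U, Add(U, Add(U, Mul(7, U, z)))), Pow(Add(11, z), -1)) = Mul(Add(U, Add(Mul(2, U), Mul(7, U, z))), Pow(Add(11, z), -1)) = Mul(Add(Mul(3, U), Mul(7, U, z)), Pow(Add(11, z), -1)) = Mul(Pow(Add(11, z), -1), Add(Mul(3, U), Mul(7, U, z))))
Mul(79, Add(Function('g')(3, 3), -48)) = Mul(79, Add(Mul(3, Pow(Add(11, 3), -1), Add(3, Mul(7, 3))), -48)) = Mul(79, Add(Mul(3, Pow(14, -1), Add(3, 21)), -48)) = Mul(79, Add(Mul(3, Rational(1, 14), 24), -48)) = Mul(79, Add(Rational(36, 7), -48)) = Mul(79, Rational(-300, 7)) = Rational(-23700, 7)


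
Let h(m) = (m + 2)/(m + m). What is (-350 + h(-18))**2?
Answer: 9897316/81 ≈ 1.2219e+5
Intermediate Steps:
h(m) = (2 + m)/(2*m) (h(m) = (2 + m)/((2*m)) = (2 + m)*(1/(2*m)) = (2 + m)/(2*m))
(-350 + h(-18))**2 = (-350 + (1/2)*(2 - 18)/(-18))**2 = (-350 + (1/2)*(-1/18)*(-16))**2 = (-350 + 4/9)**2 = (-3146/9)**2 = 9897316/81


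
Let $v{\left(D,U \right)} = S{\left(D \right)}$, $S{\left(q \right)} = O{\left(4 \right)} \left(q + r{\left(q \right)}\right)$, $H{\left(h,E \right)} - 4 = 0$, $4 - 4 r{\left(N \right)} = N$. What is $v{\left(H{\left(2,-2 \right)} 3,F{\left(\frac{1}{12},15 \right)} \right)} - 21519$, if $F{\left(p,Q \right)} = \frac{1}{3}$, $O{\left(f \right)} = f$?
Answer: $-21479$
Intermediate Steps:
$r{\left(N \right)} = 1 - \frac{N}{4}$
$H{\left(h,E \right)} = 4$ ($H{\left(h,E \right)} = 4 + 0 = 4$)
$F{\left(p,Q \right)} = \frac{1}{3}$
$S{\left(q \right)} = 4 + 3 q$ ($S{\left(q \right)} = 4 \left(q - \left(-1 + \frac{q}{4}\right)\right) = 4 \left(1 + \frac{3 q}{4}\right) = 4 + 3 q$)
$v{\left(D,U \right)} = 4 + 3 D$
$v{\left(H{\left(2,-2 \right)} 3,F{\left(\frac{1}{12},15 \right)} \right)} - 21519 = \left(4 + 3 \cdot 4 \cdot 3\right) - 21519 = \left(4 + 3 \cdot 12\right) - 21519 = \left(4 + 36\right) - 21519 = 40 - 21519 = -21479$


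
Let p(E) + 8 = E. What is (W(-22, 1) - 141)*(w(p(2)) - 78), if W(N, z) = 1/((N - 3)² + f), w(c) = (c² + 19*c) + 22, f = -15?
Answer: 5762603/305 ≈ 18894.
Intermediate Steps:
p(E) = -8 + E
w(c) = 22 + c² + 19*c
W(N, z) = 1/(-15 + (-3 + N)²) (W(N, z) = 1/((N - 3)² - 15) = 1/((-3 + N)² - 15) = 1/(-15 + (-3 + N)²))
(W(-22, 1) - 141)*(w(p(2)) - 78) = (1/(-15 + (-3 - 22)²) - 141)*((22 + (-8 + 2)² + 19*(-8 + 2)) - 78) = (1/(-15 + (-25)²) - 141)*((22 + (-6)² + 19*(-6)) - 78) = (1/(-15 + 625) - 141)*((22 + 36 - 114) - 78) = (1/610 - 141)*(-56 - 78) = (1/610 - 141)*(-134) = -86009/610*(-134) = 5762603/305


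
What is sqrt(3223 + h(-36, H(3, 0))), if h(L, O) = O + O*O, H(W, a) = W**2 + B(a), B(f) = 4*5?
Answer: sqrt(4093) ≈ 63.977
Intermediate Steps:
B(f) = 20
H(W, a) = 20 + W**2 (H(W, a) = W**2 + 20 = 20 + W**2)
h(L, O) = O + O**2
sqrt(3223 + h(-36, H(3, 0))) = sqrt(3223 + (20 + 3**2)*(1 + (20 + 3**2))) = sqrt(3223 + (20 + 9)*(1 + (20 + 9))) = sqrt(3223 + 29*(1 + 29)) = sqrt(3223 + 29*30) = sqrt(3223 + 870) = sqrt(4093)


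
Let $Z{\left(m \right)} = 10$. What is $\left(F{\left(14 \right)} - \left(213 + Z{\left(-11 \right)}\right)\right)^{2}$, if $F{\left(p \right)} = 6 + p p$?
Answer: $441$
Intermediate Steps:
$F{\left(p \right)} = 6 + p^{2}$
$\left(F{\left(14 \right)} - \left(213 + Z{\left(-11 \right)}\right)\right)^{2} = \left(\left(6 + 14^{2}\right) - 223\right)^{2} = \left(\left(6 + 196\right) - 223\right)^{2} = \left(202 - 223\right)^{2} = \left(-21\right)^{2} = 441$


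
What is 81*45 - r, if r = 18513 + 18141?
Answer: -33009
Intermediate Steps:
r = 36654
81*45 - r = 81*45 - 1*36654 = 3645 - 36654 = -33009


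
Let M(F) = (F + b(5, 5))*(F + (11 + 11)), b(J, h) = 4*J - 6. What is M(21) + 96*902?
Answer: 88097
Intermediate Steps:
b(J, h) = -6 + 4*J
M(F) = (14 + F)*(22 + F) (M(F) = (F + (-6 + 4*5))*(F + (11 + 11)) = (F + (-6 + 20))*(F + 22) = (F + 14)*(22 + F) = (14 + F)*(22 + F))
M(21) + 96*902 = (308 + 21² + 36*21) + 96*902 = (308 + 441 + 756) + 86592 = 1505 + 86592 = 88097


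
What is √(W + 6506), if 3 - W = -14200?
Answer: 3*√2301 ≈ 143.91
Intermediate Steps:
W = 14203 (W = 3 - 1*(-14200) = 3 + 14200 = 14203)
√(W + 6506) = √(14203 + 6506) = √20709 = 3*√2301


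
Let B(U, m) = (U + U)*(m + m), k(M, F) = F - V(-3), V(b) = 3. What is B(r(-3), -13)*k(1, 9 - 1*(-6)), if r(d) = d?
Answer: 1872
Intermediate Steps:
k(M, F) = -3 + F (k(M, F) = F - 1*3 = F - 3 = -3 + F)
B(U, m) = 4*U*m (B(U, m) = (2*U)*(2*m) = 4*U*m)
B(r(-3), -13)*k(1, 9 - 1*(-6)) = (4*(-3)*(-13))*(-3 + (9 - 1*(-6))) = 156*(-3 + (9 + 6)) = 156*(-3 + 15) = 156*12 = 1872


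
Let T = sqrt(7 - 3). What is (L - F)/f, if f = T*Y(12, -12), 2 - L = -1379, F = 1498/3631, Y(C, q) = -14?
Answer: -5012913/101668 ≈ -49.307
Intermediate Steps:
F = 1498/3631 (F = 1498*(1/3631) = 1498/3631 ≈ 0.41256)
L = 1381 (L = 2 - 1*(-1379) = 2 + 1379 = 1381)
T = 2 (T = sqrt(4) = 2)
f = -28 (f = 2*(-14) = -28)
(L - F)/f = (1381 - 1*1498/3631)/(-28) = (1381 - 1498/3631)*(-1/28) = (5012913/3631)*(-1/28) = -5012913/101668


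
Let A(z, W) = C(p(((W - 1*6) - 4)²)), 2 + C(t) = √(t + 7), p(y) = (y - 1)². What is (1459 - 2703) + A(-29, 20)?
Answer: -1246 + 4*√613 ≈ -1147.0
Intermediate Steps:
p(y) = (-1 + y)²
C(t) = -2 + √(7 + t) (C(t) = -2 + √(t + 7) = -2 + √(7 + t))
A(z, W) = -2 + √(7 + (-1 + (-10 + W)²)²) (A(z, W) = -2 + √(7 + (-1 + ((W - 1*6) - 4)²)²) = -2 + √(7 + (-1 + ((W - 6) - 4)²)²) = -2 + √(7 + (-1 + ((-6 + W) - 4)²)²) = -2 + √(7 + (-1 + (-10 + W)²)²))
(1459 - 2703) + A(-29, 20) = (1459 - 2703) + (-2 + √(7 + (-1 + (-10 + 20)²)²)) = -1244 + (-2 + √(7 + (-1 + 10²)²)) = -1244 + (-2 + √(7 + (-1 + 100)²)) = -1244 + (-2 + √(7 + 99²)) = -1244 + (-2 + √(7 + 9801)) = -1244 + (-2 + √9808) = -1244 + (-2 + 4*√613) = -1246 + 4*√613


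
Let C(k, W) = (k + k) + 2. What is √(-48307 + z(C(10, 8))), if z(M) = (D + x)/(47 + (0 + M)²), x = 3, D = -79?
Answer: I*√1513414487/177 ≈ 219.79*I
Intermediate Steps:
C(k, W) = 2 + 2*k (C(k, W) = 2*k + 2 = 2 + 2*k)
z(M) = -76/(47 + M²) (z(M) = (-79 + 3)/(47 + (0 + M)²) = -76/(47 + M²))
√(-48307 + z(C(10, 8))) = √(-48307 - 76/(47 + (2 + 2*10)²)) = √(-48307 - 76/(47 + (2 + 20)²)) = √(-48307 - 76/(47 + 22²)) = √(-48307 - 76/(47 + 484)) = √(-48307 - 76/531) = √(-25651093/531) = I*√1513414487/177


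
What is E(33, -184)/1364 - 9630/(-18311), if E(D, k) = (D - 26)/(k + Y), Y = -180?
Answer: 683018329/1298762608 ≈ 0.52590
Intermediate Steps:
E(D, k) = (-26 + D)/(-180 + k) (E(D, k) = (D - 26)/(k - 180) = (-26 + D)/(-180 + k))
E(33, -184)/1364 - 9630/(-18311) = ((-26 + 33)/(-180 - 184))/1364 - 9630/(-18311) = (7/(-364))*(1/1364) - 9630*(-1/18311) = -1/364*7*(1/1364) + 9630/18311 = -1/52*1/1364 + 9630/18311 = -1/70928 + 9630/18311 = 683018329/1298762608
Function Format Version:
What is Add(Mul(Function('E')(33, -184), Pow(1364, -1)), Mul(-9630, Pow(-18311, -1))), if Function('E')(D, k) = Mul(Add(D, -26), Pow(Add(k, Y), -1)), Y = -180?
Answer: Rational(683018329, 1298762608) ≈ 0.52590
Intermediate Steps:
Function('E')(D, k) = Mul(Pow(Add(-180, k), -1), Add(-26, D)) (Function('E')(D, k) = Mul(Add(D, -26), Pow(Add(k, -180), -1)) = Mul(Add(-26, D), Pow(Add(-180, k), -1)) = Mul(Pow(Add(-180, k), -1), Add(-26, D)))
Add(Mul(Function('E')(33, -184), Pow(1364, -1)), Mul(-9630, Pow(-18311, -1))) = Add(Mul(Mul(Pow(Add(-180, -184), -1), Add(-26, 33)), Pow(1364, -1)), Mul(-9630, Pow(-18311, -1))) = Add(Mul(Mul(Pow(-364, -1), 7), Rational(1, 1364)), Mul(-9630, Rational(-1, 18311))) = Add(Mul(Mul(Rational(-1, 364), 7), Rational(1, 1364)), Rational(9630, 18311)) = Add(Mul(Rational(-1, 52), Rational(1, 1364)), Rational(9630, 18311)) = Add(Rational(-1, 70928), Rational(9630, 18311)) = Rational(683018329, 1298762608)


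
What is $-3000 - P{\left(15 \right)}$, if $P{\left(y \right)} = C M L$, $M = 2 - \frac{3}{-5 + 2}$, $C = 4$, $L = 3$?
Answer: $-3036$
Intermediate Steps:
$M = 3$ ($M = 2 - \frac{3}{-3} = 2 - -1 = 2 + 1 = 3$)
$P{\left(y \right)} = 36$ ($P{\left(y \right)} = 4 \cdot 3 \cdot 3 = 12 \cdot 3 = 36$)
$-3000 - P{\left(15 \right)} = -3000 - 36 = -3036$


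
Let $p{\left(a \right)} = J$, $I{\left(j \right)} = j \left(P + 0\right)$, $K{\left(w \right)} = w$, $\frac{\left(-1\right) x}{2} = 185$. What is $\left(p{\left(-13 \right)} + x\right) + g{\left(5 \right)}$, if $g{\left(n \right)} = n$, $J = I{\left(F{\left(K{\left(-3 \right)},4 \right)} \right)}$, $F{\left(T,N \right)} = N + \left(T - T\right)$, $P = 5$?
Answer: $-345$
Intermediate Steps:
$x = -370$ ($x = \left(-2\right) 185 = -370$)
$F{\left(T,N \right)} = N$ ($F{\left(T,N \right)} = N + 0 = N$)
$I{\left(j \right)} = 5 j$ ($I{\left(j \right)} = j \left(5 + 0\right) = j 5 = 5 j$)
$J = 20$ ($J = 5 \cdot 4 = 20$)
$p{\left(a \right)} = 20$
$\left(p{\left(-13 \right)} + x\right) + g{\left(5 \right)} = \left(20 - 370\right) + 5 = -350 + 5 = -345$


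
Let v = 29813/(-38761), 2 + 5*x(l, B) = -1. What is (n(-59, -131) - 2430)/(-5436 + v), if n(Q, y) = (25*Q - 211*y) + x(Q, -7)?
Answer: -4600039197/1053673045 ≈ -4.3657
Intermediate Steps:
x(l, B) = -⅗ (x(l, B) = -⅖ + (⅕)*(-1) = -⅖ - ⅕ = -⅗)
v = -29813/38761 (v = 29813*(-1/38761) = -29813/38761 ≈ -0.76915)
n(Q, y) = -⅗ - 211*y + 25*Q (n(Q, y) = (25*Q - 211*y) - ⅗ = (-211*y + 25*Q) - ⅗ = -⅗ - 211*y + 25*Q)
(n(-59, -131) - 2430)/(-5436 + v) = ((-⅗ - 211*(-131) + 25*(-59)) - 2430)/(-5436 - 29813/38761) = ((-⅗ + 27641 - 1475) - 2430)/(-210734609/38761) = (130827/5 - 2430)*(-38761/210734609) = (118677/5)*(-38761/210734609) = -4600039197/1053673045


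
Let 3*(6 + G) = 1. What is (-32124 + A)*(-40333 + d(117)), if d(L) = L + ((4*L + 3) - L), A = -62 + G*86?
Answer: 3907273240/3 ≈ 1.3024e+9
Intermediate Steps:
G = -17/3 (G = -6 + (1/3)*1 = -6 + 1/3 = -17/3 ≈ -5.6667)
A = -1648/3 (A = -62 - 17/3*86 = -62 - 1462/3 = -1648/3 ≈ -549.33)
d(L) = 3 + 4*L (d(L) = L + ((3 + 4*L) - L) = L + (3 + 3*L) = 3 + 4*L)
(-32124 + A)*(-40333 + d(117)) = (-32124 - 1648/3)*(-40333 + (3 + 4*117)) = -98020*(-40333 + (3 + 468))/3 = -98020*(-40333 + 471)/3 = -98020/3*(-39862) = 3907273240/3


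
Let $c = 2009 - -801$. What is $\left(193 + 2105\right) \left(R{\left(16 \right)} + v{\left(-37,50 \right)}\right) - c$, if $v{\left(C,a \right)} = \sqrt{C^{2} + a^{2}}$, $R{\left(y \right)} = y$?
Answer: $33958 + 2298 \sqrt{3869} \approx 1.769 \cdot 10^{5}$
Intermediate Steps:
$c = 2810$ ($c = 2009 + 801 = 2810$)
$\left(193 + 2105\right) \left(R{\left(16 \right)} + v{\left(-37,50 \right)}\right) - c = \left(193 + 2105\right) \left(16 + \sqrt{\left(-37\right)^{2} + 50^{2}}\right) - 2810 = 2298 \left(16 + \sqrt{1369 + 2500}\right) - 2810 = 2298 \left(16 + \sqrt{3869}\right) - 2810 = \left(36768 + 2298 \sqrt{3869}\right) - 2810 = 33958 + 2298 \sqrt{3869}$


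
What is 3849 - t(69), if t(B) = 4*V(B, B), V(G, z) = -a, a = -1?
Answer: 3845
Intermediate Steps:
V(G, z) = 1 (V(G, z) = -1*(-1) = 1)
t(B) = 4 (t(B) = 4*1 = 4)
3849 - t(69) = 3849 - 1*4 = 3849 - 4 = 3845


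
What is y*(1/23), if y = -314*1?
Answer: -314/23 ≈ -13.652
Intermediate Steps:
y = -314
y*(1/23) = -314/23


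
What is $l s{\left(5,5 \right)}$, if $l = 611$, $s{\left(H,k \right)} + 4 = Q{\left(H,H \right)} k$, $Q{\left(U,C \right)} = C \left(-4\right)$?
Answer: $-63544$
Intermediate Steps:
$Q{\left(U,C \right)} = - 4 C$
$s{\left(H,k \right)} = -4 - 4 H k$ ($s{\left(H,k \right)} = -4 + - 4 H k = -4 - 4 H k$)
$l s{\left(5,5 \right)} = 611 \left(-4 - 20 \cdot 5\right) = 611 \left(-4 - 100\right) = 611 \left(-104\right) = -63544$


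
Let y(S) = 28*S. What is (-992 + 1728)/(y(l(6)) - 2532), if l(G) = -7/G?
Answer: -1104/3847 ≈ -0.28698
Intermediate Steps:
(-992 + 1728)/(y(l(6)) - 2532) = (-992 + 1728)/(28*(-7/6) - 2532) = 736/(28*(-7*1/6) - 2532) = 736/(28*(-7/6) - 2532) = 736/(-98/3 - 2532) = 736/(-7694/3) = 736*(-3/7694) = -1104/3847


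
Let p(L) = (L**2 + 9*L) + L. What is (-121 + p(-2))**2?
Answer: 18769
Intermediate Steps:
p(L) = L**2 + 10*L
(-121 + p(-2))**2 = (-121 - 2*(10 - 2))**2 = (-121 - 2*8)**2 = (-121 - 16)**2 = (-137)**2 = 18769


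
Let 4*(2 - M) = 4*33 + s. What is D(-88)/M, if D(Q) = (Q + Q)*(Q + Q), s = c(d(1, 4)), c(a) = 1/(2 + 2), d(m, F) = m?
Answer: -495616/497 ≈ -997.21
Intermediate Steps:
c(a) = ¼ (c(a) = 1/4 = ¼)
s = ¼ ≈ 0.25000
D(Q) = 4*Q² (D(Q) = (2*Q)*(2*Q) = 4*Q²)
M = -497/16 (M = 2 - (4*33 + ¼)/4 = 2 - (132 + ¼)/4 = 2 - ¼*529/4 = 2 - 529/16 = -497/16 ≈ -31.063)
D(-88)/M = (4*(-88)²)/(-497/16) = (4*7744)*(-16/497) = 30976*(-16/497) = -495616/497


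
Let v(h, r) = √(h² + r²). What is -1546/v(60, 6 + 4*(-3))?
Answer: -773*√101/303 ≈ -25.639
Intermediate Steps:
-1546/v(60, 6 + 4*(-3)) = -1546/√(60² + (6 + 4*(-3))²) = -1546/√(3600 + (6 - 12)²) = -1546/√(3600 + (-6)²) = -1546/√(3600 + 36) = -1546*√101/606 = -773*√101/303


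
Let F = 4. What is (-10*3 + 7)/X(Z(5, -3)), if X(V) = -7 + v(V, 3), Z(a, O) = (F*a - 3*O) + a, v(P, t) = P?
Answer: -23/27 ≈ -0.85185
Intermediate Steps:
Z(a, O) = -3*O + 5*a (Z(a, O) = (4*a - 3*O) + a = (-3*O + 4*a) + a = -3*O + 5*a)
X(V) = -7 + V
(-10*3 + 7)/X(Z(5, -3)) = (-10*3 + 7)/(-7 + (-3*(-3) + 5*5)) = (-30 + 7)/(-7 + (9 + 25)) = -23/(-7 + 34) = -23/27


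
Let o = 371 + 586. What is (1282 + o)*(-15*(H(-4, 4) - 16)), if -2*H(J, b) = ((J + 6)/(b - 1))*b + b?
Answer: 649310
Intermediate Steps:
H(J, b) = -b/2 - b*(6 + J)/(2*(-1 + b)) (H(J, b) = -(((J + 6)/(b - 1))*b + b)/2 = -(((6 + J)/(-1 + b))*b + b)/2 = -(b*(6 + J)/(-1 + b) + b)/2 = -(b + b*(6 + J)/(-1 + b))/2 = -b/2 - b*(6 + J)/(2*(-1 + b)))
o = 957
(1282 + o)*(-15*(H(-4, 4) - 16)) = (1282 + 957)*(-15*(-1*4*(5 - 4 + 4)/(-2 + 2*4) - 16)) = 2239*(-15*(-1*4*5/(-2 + 8) - 16)) = 2239*(-15*(-1*4*5/6 - 16)) = 2239*(-15*(-1*4*⅙*5 - 16)) = 2239*(-15*(-10/3 - 16)) = 2239*(-15*(-58/3)) = 2239*290 = 649310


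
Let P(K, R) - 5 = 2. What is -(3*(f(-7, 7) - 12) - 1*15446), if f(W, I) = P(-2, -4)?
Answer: 15461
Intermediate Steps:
P(K, R) = 7 (P(K, R) = 5 + 2 = 7)
f(W, I) = 7
-(3*(f(-7, 7) - 12) - 1*15446) = -(3*(7 - 12) - 1*15446) = -(3*(-5) - 15446) = -(-15 - 15446) = -1*(-15461) = 15461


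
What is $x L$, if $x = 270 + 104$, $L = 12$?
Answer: $4488$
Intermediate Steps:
$x = 374$
$x L = 374 \cdot 12 = 4488$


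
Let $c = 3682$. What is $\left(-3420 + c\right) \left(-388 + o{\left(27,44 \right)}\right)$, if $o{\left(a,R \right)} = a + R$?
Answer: $-83054$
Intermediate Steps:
$o{\left(a,R \right)} = R + a$
$\left(-3420 + c\right) \left(-388 + o{\left(27,44 \right)}\right) = \left(-3420 + 3682\right) \left(-388 + \left(44 + 27\right)\right) = 262 \left(-388 + 71\right) = 262 \left(-317\right) = -83054$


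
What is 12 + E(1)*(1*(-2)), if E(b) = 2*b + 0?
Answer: 8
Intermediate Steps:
E(b) = 2*b
12 + E(1)*(1*(-2)) = 12 + (2*1)*(1*(-2)) = 12 + 2*(-2) = 12 - 4 = 8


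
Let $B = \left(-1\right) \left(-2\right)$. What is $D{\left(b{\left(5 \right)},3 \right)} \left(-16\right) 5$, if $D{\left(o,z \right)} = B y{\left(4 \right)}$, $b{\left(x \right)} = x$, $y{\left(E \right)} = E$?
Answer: $-640$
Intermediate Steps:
$B = 2$
$D{\left(o,z \right)} = 8$ ($D{\left(o,z \right)} = 2 \cdot 4 = 8$)
$D{\left(b{\left(5 \right)},3 \right)} \left(-16\right) 5 = 8 \left(-16\right) 5 = \left(-128\right) 5 = -640$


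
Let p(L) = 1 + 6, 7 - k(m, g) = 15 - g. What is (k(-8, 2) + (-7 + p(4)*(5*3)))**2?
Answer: 8464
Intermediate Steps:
k(m, g) = -8 + g (k(m, g) = 7 - (15 - g) = 7 + (-15 + g) = -8 + g)
p(L) = 7
(k(-8, 2) + (-7 + p(4)*(5*3)))**2 = ((-8 + 2) + (-7 + 7*(5*3)))**2 = (-6 + (-7 + 7*15))**2 = (-6 + (-7 + 105))**2 = (-6 + 98)**2 = 92**2 = 8464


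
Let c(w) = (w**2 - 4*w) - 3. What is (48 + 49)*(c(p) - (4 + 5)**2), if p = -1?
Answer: -7663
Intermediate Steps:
c(w) = -3 + w**2 - 4*w
(48 + 49)*(c(p) - (4 + 5)**2) = (48 + 49)*((-3 + (-1)**2 - 4*(-1)) - (4 + 5)**2) = 97*((-3 + 1 + 4) - 1*9**2) = 97*(2 - 1*81) = 97*(2 - 81) = 97*(-79) = -7663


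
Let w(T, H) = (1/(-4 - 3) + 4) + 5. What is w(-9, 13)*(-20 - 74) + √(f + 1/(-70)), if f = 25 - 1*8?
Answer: -5828/7 + √83230/70 ≈ -828.45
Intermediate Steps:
f = 17 (f = 25 - 8 = 17)
w(T, H) = 62/7 (w(T, H) = (1/(-7) + 4) + 5 = (-⅐ + 4) + 5 = 27/7 + 5 = 62/7)
w(-9, 13)*(-20 - 74) + √(f + 1/(-70)) = 62*(-20 - 74)/7 + √(17 + 1/(-70)) = (62/7)*(-94) + √(17 - 1/70) = -5828/7 + √(1189/70) = -5828/7 + √83230/70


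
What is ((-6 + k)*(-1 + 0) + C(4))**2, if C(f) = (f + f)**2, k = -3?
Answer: 5329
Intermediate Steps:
C(f) = 4*f**2 (C(f) = (2*f)**2 = 4*f**2)
((-6 + k)*(-1 + 0) + C(4))**2 = ((-6 - 3)*(-1 + 0) + 4*4**2)**2 = (-9*(-1) + 4*16)**2 = (9 + 64)**2 = 73**2 = 5329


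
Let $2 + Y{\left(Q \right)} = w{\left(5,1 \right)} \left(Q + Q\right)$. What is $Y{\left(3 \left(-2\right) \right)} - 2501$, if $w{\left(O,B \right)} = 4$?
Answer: $-2551$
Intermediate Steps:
$Y{\left(Q \right)} = -2 + 8 Q$ ($Y{\left(Q \right)} = -2 + 4 \left(Q + Q\right) = -2 + 4 \cdot 2 Q = -2 + 8 Q$)
$Y{\left(3 \left(-2\right) \right)} - 2501 = \left(-2 + 8 \cdot 3 \left(-2\right)\right) - 2501 = \left(-2 + 8 \left(-6\right)\right) - 2501 = \left(-2 - 48\right) - 2501 = -50 - 2501 = -2551$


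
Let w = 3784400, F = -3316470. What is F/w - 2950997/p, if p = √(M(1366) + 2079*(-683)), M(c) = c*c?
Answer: -331647/378440 - 2950997*√445999/445999 ≈ -4419.6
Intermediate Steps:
M(c) = c²
p = √445999 (p = √(1366² + 2079*(-683)) = √(1865956 - 1419957) = √445999 ≈ 667.83)
F/w - 2950997/p = -3316470/3784400 - 2950997*√445999/445999 = -3316470*1/3784400 - 2950997*√445999/445999 = -331647/378440 - 2950997*√445999/445999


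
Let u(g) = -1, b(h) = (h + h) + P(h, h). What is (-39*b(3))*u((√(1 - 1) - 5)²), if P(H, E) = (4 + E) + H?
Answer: 624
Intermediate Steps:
P(H, E) = 4 + E + H
b(h) = 4 + 4*h (b(h) = (h + h) + (4 + h + h) = 2*h + (4 + 2*h) = 4 + 4*h)
(-39*b(3))*u((√(1 - 1) - 5)²) = -39*(4 + 4*3)*(-1) = -39*(4 + 12)*(-1) = -39*16*(-1) = -624*(-1) = 624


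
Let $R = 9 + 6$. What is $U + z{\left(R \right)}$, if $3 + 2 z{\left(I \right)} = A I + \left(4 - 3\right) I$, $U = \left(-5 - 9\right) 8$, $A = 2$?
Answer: $-91$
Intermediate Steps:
$R = 15$
$U = -112$ ($U = \left(-5 - 9\right) 8 = \left(-14\right) 8 = -112$)
$z{\left(I \right)} = - \frac{3}{2} + \frac{3 I}{2}$ ($z{\left(I \right)} = - \frac{3}{2} + \frac{2 I + \left(4 - 3\right) I}{2} = - \frac{3}{2} + \frac{2 I + 1 I}{2} = - \frac{3}{2} + \frac{2 I + I}{2} = - \frac{3}{2} + \frac{3 I}{2}$)
$U + z{\left(R \right)} = -112 + \left(- \frac{3}{2} + \frac{3}{2} \cdot 15\right) = -112 + \left(- \frac{3}{2} + \frac{45}{2}\right) = -112 + 21 = -91$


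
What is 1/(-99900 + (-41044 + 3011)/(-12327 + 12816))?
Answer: -489/48889133 ≈ -1.0002e-5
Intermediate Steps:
1/(-99900 + (-41044 + 3011)/(-12327 + 12816)) = 1/(-99900 - 38033/489) = 1/(-48889133/489) = -489/48889133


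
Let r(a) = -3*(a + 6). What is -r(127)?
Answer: 399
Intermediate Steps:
r(a) = -18 - 3*a (r(a) = -3*(6 + a) = -18 - 3*a)
-r(127) = -(-18 - 3*127) = -(-18 - 381) = -1*(-399) = 399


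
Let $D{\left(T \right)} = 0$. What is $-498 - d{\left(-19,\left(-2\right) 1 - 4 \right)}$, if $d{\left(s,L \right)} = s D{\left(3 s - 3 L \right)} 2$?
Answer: $-498$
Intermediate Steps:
$d{\left(s,L \right)} = 0$ ($d{\left(s,L \right)} = s 0 \cdot 2 = 0 \cdot 2 = 0$)
$-498 - d{\left(-19,\left(-2\right) 1 - 4 \right)} = -498 - 0 = -498 + 0 = -498$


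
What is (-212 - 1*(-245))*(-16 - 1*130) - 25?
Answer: -4843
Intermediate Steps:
(-212 - 1*(-245))*(-16 - 1*130) - 25 = (-212 + 245)*(-16 - 130) - 25 = 33*(-146) - 25 = -4818 - 25 = -4843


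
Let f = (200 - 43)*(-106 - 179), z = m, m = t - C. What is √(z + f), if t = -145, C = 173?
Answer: 3*I*√5007 ≈ 212.28*I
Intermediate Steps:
m = -318 (m = -145 - 1*173 = -145 - 173 = -318)
z = -318
f = -44745 (f = 157*(-285) = -44745)
√(z + f) = √(-318 - 44745) = √(-45063) = 3*I*√5007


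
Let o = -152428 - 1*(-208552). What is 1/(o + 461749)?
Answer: 1/517873 ≈ 1.9310e-6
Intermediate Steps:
o = 56124 (o = -152428 + 208552 = 56124)
1/(o + 461749) = 1/(56124 + 461749) = 1/517873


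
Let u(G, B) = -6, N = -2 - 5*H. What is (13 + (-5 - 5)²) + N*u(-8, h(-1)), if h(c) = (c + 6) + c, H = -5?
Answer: -25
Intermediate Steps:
N = 23 (N = -2 - 5*(-5) = -2 + 25 = 23)
h(c) = 6 + 2*c (h(c) = (6 + c) + c = 6 + 2*c)
(13 + (-5 - 5)²) + N*u(-8, h(-1)) = (13 + (-5 - 5)²) + 23*(-6) = (13 + (-10)²) - 138 = (13 + 100) - 138 = 113 - 138 = -25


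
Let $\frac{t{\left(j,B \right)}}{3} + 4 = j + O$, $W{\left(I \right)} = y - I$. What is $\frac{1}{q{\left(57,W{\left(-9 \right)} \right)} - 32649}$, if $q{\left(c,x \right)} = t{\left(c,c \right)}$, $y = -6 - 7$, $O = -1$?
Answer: $- \frac{1}{32493} \approx -3.0776 \cdot 10^{-5}$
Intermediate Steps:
$y = -13$
$W{\left(I \right)} = -13 - I$
$t{\left(j,B \right)} = -15 + 3 j$ ($t{\left(j,B \right)} = -12 + 3 \left(j - 1\right) = -12 + 3 \left(-1 + j\right) = -12 + \left(-3 + 3 j\right) = -15 + 3 j$)
$q{\left(c,x \right)} = -15 + 3 c$
$\frac{1}{q{\left(57,W{\left(-9 \right)} \right)} - 32649} = \frac{1}{\left(-15 + 3 \cdot 57\right) - 32649} = \frac{1}{\left(-15 + 171\right) - 32649} = \frac{1}{156 - 32649} = \frac{1}{-32493} = - \frac{1}{32493}$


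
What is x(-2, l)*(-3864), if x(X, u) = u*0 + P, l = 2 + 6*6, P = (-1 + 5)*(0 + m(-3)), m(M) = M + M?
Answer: 92736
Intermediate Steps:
m(M) = 2*M
P = -24 (P = (-1 + 5)*(0 + 2*(-3)) = 4*(0 - 6) = 4*(-6) = -24)
l = 38 (l = 2 + 36 = 38)
x(X, u) = -24 (x(X, u) = u*0 - 24 = 0 - 24 = -24)
x(-2, l)*(-3864) = -24*(-3864) = 92736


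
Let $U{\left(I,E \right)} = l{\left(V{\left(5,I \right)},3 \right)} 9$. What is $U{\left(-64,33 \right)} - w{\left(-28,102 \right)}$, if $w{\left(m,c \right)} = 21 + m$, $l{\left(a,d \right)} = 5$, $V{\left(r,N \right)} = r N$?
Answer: $52$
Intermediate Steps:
$V{\left(r,N \right)} = N r$
$U{\left(I,E \right)} = 45$ ($U{\left(I,E \right)} = 5 \cdot 9 = 45$)
$U{\left(-64,33 \right)} - w{\left(-28,102 \right)} = 45 - \left(21 - 28\right) = 45 - -7 = 45 + 7 = 52$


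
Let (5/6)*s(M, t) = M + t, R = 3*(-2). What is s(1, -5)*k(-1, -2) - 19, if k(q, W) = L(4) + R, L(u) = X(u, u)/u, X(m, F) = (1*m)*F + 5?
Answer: -77/5 ≈ -15.400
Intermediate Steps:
R = -6
X(m, F) = 5 + F*m (X(m, F) = m*F + 5 = F*m + 5 = 5 + F*m)
s(M, t) = 6*M/5 + 6*t/5 (s(M, t) = 6*(M + t)/5 = 6*M/5 + 6*t/5)
L(u) = (5 + u²)/u (L(u) = (5 + u*u)/u = (5 + u²)/u)
k(q, W) = -¾ (k(q, W) = (4 + 5/4) - 6 = 21/4 - 6 = -¾)
s(1, -5)*k(-1, -2) - 19 = ((6/5)*1 + (6/5)*(-5))*(-¾) - 19 = (6/5 - 6)*(-¾) - 19 = -24/5*(-¾) - 19 = 18/5 - 19 = -77/5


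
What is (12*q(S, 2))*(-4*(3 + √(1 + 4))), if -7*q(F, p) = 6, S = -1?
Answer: 864/7 + 288*√5/7 ≈ 215.43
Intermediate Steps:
q(F, p) = -6/7 (q(F, p) = -⅐*6 = -6/7)
(12*q(S, 2))*(-4*(3 + √(1 + 4))) = (12*(-6/7))*(-4*(3 + √(1 + 4))) = -(-288)*(3 + √5)/7 = -72*(-12 - 4*√5)/7 = 864/7 + 288*√5/7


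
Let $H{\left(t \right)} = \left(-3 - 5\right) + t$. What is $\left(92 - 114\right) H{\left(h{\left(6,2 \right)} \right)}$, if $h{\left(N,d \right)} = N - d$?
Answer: $88$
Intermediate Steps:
$H{\left(t \right)} = -8 + t$
$\left(92 - 114\right) H{\left(h{\left(6,2 \right)} \right)} = \left(92 - 114\right) \left(-8 + \left(6 - 2\right)\right) = - 22 \left(-8 + \left(6 - 2\right)\right) = - 22 \left(-8 + 4\right) = \left(-22\right) \left(-4\right) = 88$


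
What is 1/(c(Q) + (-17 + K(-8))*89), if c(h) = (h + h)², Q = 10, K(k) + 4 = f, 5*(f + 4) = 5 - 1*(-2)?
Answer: -5/8502 ≈ -0.00058810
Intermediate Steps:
f = -13/5 (f = -4 + (5 - 1*(-2))/5 = -4 + (5 + 2)/5 = -4 + (⅕)*7 = -4 + 7/5 = -13/5 ≈ -2.6000)
K(k) = -33/5 (K(k) = -4 - 13/5 = -33/5)
c(h) = 4*h² (c(h) = (2*h)² = 4*h²)
1/(c(Q) + (-17 + K(-8))*89) = 1/(4*10² + (-17 - 33/5)*89) = 1/(4*100 - 118/5*89) = 1/(400 - 10502/5) = 1/(-8502/5) = -5/8502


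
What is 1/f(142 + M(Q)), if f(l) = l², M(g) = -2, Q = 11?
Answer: 1/19600 ≈ 5.1020e-5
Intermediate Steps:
1/f(142 + M(Q)) = 1/((142 - 2)²) = 1/(140²) = 1/19600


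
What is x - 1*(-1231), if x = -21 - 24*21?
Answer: 706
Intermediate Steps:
x = -525 (x = -21 - 504 = -525)
x - 1*(-1231) = -525 - 1*(-1231) = -525 + 1231 = 706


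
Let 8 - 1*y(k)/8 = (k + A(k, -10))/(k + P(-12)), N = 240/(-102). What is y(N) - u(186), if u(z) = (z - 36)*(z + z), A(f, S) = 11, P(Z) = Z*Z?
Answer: -2396669/43 ≈ -55737.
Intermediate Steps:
P(Z) = Z²
u(z) = 2*z*(-36 + z) (u(z) = (-36 + z)*(2*z) = 2*z*(-36 + z))
N = -40/17 (N = 240*(-1/102) = -40/17 ≈ -2.3529)
y(k) = 64 - 8*(11 + k)/(144 + k) (y(k) = 64 - 8*(k + 11)/(k + (-12)²) = 64 - 8*(11 + k)/(k + 144) = 64 - 8*(11 + k)/(144 + k))
y(N) - u(186) = 56*(163 - 40/17)/(144 - 40/17) - 2*186*(-36 + 186) = 56*(2731/17)/(2408/17) - 2*186*150 = 56*(17/2408)*(2731/17) - 1*55800 = 2731/43 - 55800 = -2396669/43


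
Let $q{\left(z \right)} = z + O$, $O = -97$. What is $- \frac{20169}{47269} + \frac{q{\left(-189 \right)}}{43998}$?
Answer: $- \frac{450457298}{1039870731} \approx -0.43319$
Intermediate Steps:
$q{\left(z \right)} = -97 + z$ ($q{\left(z \right)} = z - 97 = -97 + z$)
$- \frac{20169}{47269} + \frac{q{\left(-189 \right)}}{43998} = - \frac{20169}{47269} + \frac{-97 - 189}{43998} = \left(-20169\right) \frac{1}{47269} - \frac{143}{21999} = - \frac{20169}{47269} - \frac{143}{21999} = - \frac{450457298}{1039870731}$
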